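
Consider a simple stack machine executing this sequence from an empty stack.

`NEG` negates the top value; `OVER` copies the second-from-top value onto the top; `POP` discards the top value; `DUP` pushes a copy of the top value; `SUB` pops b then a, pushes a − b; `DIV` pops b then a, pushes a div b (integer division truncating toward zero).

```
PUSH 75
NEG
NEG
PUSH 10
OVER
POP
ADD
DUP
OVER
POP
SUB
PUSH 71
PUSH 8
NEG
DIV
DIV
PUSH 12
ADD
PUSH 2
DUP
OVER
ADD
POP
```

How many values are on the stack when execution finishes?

PUSH 75 -> [75]
NEG     -> [-75]
NEG     -> [75]
PUSH 10 -> [75, 10]
OVER    -> [75, 10, 75]
POP     -> [75, 10]
ADD     -> [85]
DUP     -> [85, 85]
OVER    -> [85, 85, 85]
POP     -> [85, 85]
SUB     -> [0]
PUSH 71 -> [0, 71]
PUSH 8  -> [0, 71, 8]
NEG     -> [0, 71, -8]
DIV     -> [0, -8]
DIV     -> [0]
PUSH 12 -> [0, 12]
ADD     -> [12]
PUSH 2  -> [12, 2]
DUP     -> [12, 2, 2]
OVER    -> [12, 2, 2, 2]
ADD     -> [12, 2, 4]
POP     -> [12, 2]

2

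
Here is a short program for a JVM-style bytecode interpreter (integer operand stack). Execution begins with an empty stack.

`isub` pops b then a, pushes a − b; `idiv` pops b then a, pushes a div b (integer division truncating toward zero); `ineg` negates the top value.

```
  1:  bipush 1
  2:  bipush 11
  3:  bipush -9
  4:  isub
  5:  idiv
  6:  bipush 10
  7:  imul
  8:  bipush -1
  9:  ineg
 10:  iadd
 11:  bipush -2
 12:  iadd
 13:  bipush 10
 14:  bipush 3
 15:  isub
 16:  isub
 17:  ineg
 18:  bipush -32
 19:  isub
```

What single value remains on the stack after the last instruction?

bipush 1    1
bipush 11   1 11
bipush -9   1 11 -9
isub        1 20
idiv        0
bipush 10   0 10
imul        0
bipush -1   0 -1
ineg        0 1
iadd        1
bipush -2   1 -2
iadd        -1
bipush 10   -1 10
bipush 3    -1 10 3
isub        -1 7
isub        -8
ineg        8
bipush -32  8 -32
isub        40

40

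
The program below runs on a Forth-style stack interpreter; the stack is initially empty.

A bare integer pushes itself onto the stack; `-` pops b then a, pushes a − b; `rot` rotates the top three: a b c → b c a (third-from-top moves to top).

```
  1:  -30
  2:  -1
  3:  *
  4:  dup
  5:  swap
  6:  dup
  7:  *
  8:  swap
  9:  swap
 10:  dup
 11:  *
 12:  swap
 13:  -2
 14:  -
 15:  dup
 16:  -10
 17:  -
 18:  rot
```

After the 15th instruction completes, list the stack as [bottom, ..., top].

[810000, 32, 32]

-30  : -30
-1   : -30 -1
*    : 30
dup  : 30 30
swap : 30 30
dup  : 30 30 30
*    : 30 900
swap : 900 30
swap : 30 900
dup  : 30 900 900
*    : 30 810000
swap : 810000 30
-2   : 810000 30 -2
-    : 810000 32
dup  : 810000 32 32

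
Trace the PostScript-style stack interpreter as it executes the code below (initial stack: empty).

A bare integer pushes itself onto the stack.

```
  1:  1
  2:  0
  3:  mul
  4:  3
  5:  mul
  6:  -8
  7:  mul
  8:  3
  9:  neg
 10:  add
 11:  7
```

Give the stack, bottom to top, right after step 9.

1   → 1
0   → 1 0
mul → 0
3   → 0 3
mul → 0
-8  → 0 -8
mul → 0
3   → 0 3
neg → 0 -3

[0, -3]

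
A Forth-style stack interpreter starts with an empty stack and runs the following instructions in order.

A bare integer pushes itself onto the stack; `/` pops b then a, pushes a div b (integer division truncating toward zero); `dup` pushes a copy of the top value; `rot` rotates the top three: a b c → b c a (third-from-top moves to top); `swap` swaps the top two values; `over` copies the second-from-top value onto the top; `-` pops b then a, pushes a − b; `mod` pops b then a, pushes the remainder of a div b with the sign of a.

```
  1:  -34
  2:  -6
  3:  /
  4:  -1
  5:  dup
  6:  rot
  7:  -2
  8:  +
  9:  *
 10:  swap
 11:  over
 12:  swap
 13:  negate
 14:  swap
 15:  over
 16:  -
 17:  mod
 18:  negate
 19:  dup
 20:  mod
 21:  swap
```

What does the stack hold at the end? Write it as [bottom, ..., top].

[0, -3]

-34    → -34
-6     → -34 -6
/      → 5
-1     → 5 -1
dup    → 5 -1 -1
rot    → -1 -1 5
-2     → -1 -1 5 -2
+      → -1 -1 3
*      → -1 -3
swap   → -3 -1
over   → -3 -1 -3
swap   → -3 -3 -1
negate → -3 -3 1
swap   → -3 1 -3
over   → -3 1 -3 1
-      → -3 1 -4
mod    → -3 1
negate → -3 -1
dup    → -3 -1 -1
mod    → -3 0
swap   → 0 -3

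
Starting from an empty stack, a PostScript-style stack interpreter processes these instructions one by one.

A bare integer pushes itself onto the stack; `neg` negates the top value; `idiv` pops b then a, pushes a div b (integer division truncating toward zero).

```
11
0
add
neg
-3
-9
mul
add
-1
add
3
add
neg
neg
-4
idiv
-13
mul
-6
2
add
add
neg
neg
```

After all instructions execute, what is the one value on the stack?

48

11   → [11]
0    → [11, 0]
add  → [11]
neg  → [-11]
-3   → [-11, -3]
-9   → [-11, -3, -9]
mul  → [-11, 27]
add  → [16]
-1   → [16, -1]
add  → [15]
3    → [15, 3]
add  → [18]
neg  → [-18]
neg  → [18]
-4   → [18, -4]
idiv → [-4]
-13  → [-4, -13]
mul  → [52]
-6   → [52, -6]
2    → [52, -6, 2]
add  → [52, -4]
add  → [48]
neg  → [-48]
neg  → [48]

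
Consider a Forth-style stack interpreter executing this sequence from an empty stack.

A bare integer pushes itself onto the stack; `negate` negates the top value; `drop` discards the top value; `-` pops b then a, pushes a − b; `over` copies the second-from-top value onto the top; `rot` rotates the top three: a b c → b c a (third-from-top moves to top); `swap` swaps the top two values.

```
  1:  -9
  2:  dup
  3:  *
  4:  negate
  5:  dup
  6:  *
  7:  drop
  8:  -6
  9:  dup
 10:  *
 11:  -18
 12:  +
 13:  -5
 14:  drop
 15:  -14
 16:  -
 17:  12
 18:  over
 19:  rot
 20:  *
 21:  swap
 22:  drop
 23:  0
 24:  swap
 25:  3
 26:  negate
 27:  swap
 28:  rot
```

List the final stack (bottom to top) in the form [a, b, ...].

[-3, 1024, 0]

-9     : -9
dup    : -9 -9
*      : 81
negate : -81
dup    : -81 -81
*      : 6561
drop   : (empty)
-6     : -6
dup    : -6 -6
*      : 36
-18    : 36 -18
+      : 18
-5     : 18 -5
drop   : 18
-14    : 18 -14
-      : 32
12     : 32 12
over   : 32 12 32
rot    : 12 32 32
*      : 12 1024
swap   : 1024 12
drop   : 1024
0      : 1024 0
swap   : 0 1024
3      : 0 1024 3
negate : 0 1024 -3
swap   : 0 -3 1024
rot    : -3 1024 0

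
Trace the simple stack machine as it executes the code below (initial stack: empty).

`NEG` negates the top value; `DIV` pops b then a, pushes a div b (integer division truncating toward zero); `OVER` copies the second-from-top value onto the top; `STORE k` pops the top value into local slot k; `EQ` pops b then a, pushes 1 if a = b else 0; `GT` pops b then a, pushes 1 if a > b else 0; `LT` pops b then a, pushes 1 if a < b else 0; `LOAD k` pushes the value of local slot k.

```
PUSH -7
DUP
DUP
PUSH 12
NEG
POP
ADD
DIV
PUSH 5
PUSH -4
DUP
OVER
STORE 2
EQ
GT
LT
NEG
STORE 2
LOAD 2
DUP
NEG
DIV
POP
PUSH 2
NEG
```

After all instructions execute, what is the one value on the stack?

-2

PUSH -7 → -7
DUP     → -7 -7
DUP     → -7 -7 -7
PUSH 12 → -7 -7 -7 12
NEG     → -7 -7 -7 -12
POP     → -7 -7 -7
ADD     → -7 -14
DIV     → 0
PUSH 5  → 0 5
PUSH -4 → 0 5 -4
DUP     → 0 5 -4 -4
OVER    → 0 5 -4 -4 -4
STORE 2 → 0 5 -4 -4
EQ      → 0 5 1
GT      → 0 1
LT      → 1
NEG     → -1
STORE 2 → (empty)
LOAD 2  → -1
DUP     → -1 -1
NEG     → -1 1
DIV     → -1
POP     → (empty)
PUSH 2  → 2
NEG     → -2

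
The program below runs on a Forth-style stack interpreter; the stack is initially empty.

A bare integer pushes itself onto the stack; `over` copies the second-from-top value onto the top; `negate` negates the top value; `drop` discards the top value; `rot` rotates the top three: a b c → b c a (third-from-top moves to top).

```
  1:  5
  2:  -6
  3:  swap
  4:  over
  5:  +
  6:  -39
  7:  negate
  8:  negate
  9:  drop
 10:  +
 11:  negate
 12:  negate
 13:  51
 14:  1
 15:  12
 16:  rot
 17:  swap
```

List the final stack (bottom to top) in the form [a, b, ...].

[-7, 1, 51, 12]

5      : 5
-6     : 5 -6
swap   : -6 5
over   : -6 5 -6
+      : -6 -1
-39    : -6 -1 -39
negate : -6 -1 39
negate : -6 -1 -39
drop   : -6 -1
+      : -7
negate : 7
negate : -7
51     : -7 51
1      : -7 51 1
12     : -7 51 1 12
rot    : -7 1 12 51
swap   : -7 1 51 12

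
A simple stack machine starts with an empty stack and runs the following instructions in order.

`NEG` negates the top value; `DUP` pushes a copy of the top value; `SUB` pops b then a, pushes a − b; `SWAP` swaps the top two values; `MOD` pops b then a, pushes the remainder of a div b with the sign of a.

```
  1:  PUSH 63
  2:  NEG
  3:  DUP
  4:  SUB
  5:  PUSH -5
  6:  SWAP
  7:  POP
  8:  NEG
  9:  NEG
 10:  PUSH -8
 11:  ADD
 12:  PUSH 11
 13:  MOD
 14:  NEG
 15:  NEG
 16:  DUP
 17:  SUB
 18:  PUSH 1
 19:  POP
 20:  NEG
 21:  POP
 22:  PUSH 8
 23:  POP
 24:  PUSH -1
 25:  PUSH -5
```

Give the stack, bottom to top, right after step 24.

PUSH 63 -> 63
NEG     -> -63
DUP     -> -63 -63
SUB     -> 0
PUSH -5 -> 0 -5
SWAP    -> -5 0
POP     -> -5
NEG     -> 5
NEG     -> -5
PUSH -8 -> -5 -8
ADD     -> -13
PUSH 11 -> -13 11
MOD     -> -2
NEG     -> 2
NEG     -> -2
DUP     -> -2 -2
SUB     -> 0
PUSH 1  -> 0 1
POP     -> 0
NEG     -> 0
POP     -> (empty)
PUSH 8  -> 8
POP     -> (empty)
PUSH -1 -> -1

[-1]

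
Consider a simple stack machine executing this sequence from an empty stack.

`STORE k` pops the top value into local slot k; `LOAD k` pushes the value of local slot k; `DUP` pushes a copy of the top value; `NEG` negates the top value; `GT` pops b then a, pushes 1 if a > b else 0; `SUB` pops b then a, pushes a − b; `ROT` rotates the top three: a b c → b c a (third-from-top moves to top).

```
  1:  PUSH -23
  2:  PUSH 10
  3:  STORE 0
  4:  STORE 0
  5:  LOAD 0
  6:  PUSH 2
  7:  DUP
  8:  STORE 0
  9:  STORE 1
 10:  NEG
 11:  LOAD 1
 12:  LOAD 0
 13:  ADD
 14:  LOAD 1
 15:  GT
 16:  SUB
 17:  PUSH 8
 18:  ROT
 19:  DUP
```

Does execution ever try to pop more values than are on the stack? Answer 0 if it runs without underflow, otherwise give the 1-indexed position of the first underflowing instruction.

PUSH -23 → -23
PUSH 10  → -23 10
STORE 0  → -23
STORE 0  → (empty)
LOAD 0   → -23
PUSH 2   → -23 2
DUP      → -23 2 2
STORE 0  → -23 2
STORE 1  → -23
NEG      → 23
LOAD 1   → 23 2
LOAD 0   → 23 2 2
ADD      → 23 4
LOAD 1   → 23 4 2
GT       → 23 1
SUB      → 22
PUSH 8   → 22 8
ROT  — needs 3 operands, stack has 2 → underflow

18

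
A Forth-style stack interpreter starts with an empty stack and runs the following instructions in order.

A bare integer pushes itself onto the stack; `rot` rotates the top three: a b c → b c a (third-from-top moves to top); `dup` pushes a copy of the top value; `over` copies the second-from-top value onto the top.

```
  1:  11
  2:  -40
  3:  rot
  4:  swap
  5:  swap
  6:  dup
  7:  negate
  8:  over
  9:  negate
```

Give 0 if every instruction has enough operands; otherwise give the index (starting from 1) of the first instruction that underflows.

11  -> 11
-40 -> 11 -40
rot  — needs 3 operands, stack has 2 → underflow

3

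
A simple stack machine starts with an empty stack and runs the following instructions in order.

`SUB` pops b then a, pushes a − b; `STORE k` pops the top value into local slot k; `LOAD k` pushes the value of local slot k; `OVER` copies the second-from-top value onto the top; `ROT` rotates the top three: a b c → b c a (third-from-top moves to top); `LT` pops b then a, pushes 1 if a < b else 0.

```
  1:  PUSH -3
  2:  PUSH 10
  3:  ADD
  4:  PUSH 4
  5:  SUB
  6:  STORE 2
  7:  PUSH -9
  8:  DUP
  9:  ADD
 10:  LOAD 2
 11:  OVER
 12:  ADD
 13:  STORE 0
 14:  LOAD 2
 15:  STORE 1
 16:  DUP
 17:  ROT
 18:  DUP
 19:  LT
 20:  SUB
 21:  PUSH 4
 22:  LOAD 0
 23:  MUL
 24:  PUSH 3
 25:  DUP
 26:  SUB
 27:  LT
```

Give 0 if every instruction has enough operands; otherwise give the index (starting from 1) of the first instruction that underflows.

17

PUSH -3 → [-3]
PUSH 10 → [-3, 10]
ADD     → [7]
PUSH 4  → [7, 4]
SUB     → [3]
STORE 2 → []
PUSH -9 → [-9]
DUP     → [-9, -9]
ADD     → [-18]
LOAD 2  → [-18, 3]
OVER    → [-18, 3, -18]
ADD     → [-18, -15]
STORE 0 → [-18]
LOAD 2  → [-18, 3]
STORE 1 → [-18]
DUP     → [-18, -18]
ROT  — needs 3 operands, stack has 2 → underflow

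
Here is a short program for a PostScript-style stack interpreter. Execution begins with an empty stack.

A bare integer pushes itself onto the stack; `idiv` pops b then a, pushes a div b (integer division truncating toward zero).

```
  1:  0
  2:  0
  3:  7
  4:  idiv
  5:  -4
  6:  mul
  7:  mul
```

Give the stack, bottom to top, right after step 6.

0    → [0]
0    → [0, 0]
7    → [0, 0, 7]
idiv → [0, 0]
-4   → [0, 0, -4]
mul  → [0, 0]

[0, 0]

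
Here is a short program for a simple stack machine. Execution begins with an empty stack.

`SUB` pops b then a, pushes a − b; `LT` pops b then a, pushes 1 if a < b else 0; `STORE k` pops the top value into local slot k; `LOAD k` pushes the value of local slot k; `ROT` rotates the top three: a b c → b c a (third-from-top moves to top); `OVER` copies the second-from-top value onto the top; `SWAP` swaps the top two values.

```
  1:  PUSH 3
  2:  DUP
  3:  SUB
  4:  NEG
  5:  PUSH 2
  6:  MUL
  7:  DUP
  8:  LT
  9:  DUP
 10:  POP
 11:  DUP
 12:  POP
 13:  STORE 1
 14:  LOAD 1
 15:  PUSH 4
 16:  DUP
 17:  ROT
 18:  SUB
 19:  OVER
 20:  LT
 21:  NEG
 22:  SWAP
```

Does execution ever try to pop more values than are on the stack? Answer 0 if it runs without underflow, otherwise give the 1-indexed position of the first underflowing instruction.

0

PUSH 3  → 3
DUP     → 3 3
SUB     → 0
NEG     → 0
PUSH 2  → 0 2
MUL     → 0
DUP     → 0 0
LT      → 0
DUP     → 0 0
POP     → 0
DUP     → 0 0
POP     → 0
STORE 1 → (empty)
LOAD 1  → 0
PUSH 4  → 0 4
DUP     → 0 4 4
ROT     → 4 4 0
SUB     → 4 4
OVER    → 4 4 4
LT      → 4 0
NEG     → 4 0
SWAP    → 0 4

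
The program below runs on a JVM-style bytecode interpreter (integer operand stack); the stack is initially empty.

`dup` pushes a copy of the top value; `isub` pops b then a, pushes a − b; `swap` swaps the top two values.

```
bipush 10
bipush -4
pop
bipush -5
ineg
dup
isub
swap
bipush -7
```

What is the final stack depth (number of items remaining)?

3

bipush 10 : [10]
bipush -4 : [10, -4]
pop       : [10]
bipush -5 : [10, -5]
ineg      : [10, 5]
dup       : [10, 5, 5]
isub      : [10, 0]
swap      : [0, 10]
bipush -7 : [0, 10, -7]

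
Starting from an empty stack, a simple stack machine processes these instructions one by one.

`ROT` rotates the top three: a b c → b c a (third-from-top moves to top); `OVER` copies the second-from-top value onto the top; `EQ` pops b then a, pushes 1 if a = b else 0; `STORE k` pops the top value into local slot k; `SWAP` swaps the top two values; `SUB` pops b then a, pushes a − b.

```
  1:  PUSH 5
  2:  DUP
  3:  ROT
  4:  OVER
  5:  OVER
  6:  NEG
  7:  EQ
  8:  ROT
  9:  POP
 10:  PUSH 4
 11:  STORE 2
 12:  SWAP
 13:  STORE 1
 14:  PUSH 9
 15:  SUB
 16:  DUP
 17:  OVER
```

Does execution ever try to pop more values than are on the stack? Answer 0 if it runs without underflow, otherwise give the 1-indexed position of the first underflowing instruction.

PUSH 5 : [5]
DUP    : [5, 5]
ROT  — needs 3 operands, stack has 2 → underflow

3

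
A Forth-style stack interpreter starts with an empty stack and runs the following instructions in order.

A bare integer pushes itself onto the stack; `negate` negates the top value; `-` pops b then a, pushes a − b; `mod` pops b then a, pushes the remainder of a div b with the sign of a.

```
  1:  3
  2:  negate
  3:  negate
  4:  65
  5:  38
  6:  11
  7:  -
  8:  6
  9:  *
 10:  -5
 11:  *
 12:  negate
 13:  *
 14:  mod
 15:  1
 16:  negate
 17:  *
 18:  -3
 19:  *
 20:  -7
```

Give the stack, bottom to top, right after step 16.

3       3
negate  -3
negate  3
65      3 65
38      3 65 38
11      3 65 38 11
-       3 65 27
6       3 65 27 6
*       3 65 162
-5      3 65 162 -5
*       3 65 -810
negate  3 65 810
*       3 52650
mod     3
1       3 1
negate  3 -1

[3, -1]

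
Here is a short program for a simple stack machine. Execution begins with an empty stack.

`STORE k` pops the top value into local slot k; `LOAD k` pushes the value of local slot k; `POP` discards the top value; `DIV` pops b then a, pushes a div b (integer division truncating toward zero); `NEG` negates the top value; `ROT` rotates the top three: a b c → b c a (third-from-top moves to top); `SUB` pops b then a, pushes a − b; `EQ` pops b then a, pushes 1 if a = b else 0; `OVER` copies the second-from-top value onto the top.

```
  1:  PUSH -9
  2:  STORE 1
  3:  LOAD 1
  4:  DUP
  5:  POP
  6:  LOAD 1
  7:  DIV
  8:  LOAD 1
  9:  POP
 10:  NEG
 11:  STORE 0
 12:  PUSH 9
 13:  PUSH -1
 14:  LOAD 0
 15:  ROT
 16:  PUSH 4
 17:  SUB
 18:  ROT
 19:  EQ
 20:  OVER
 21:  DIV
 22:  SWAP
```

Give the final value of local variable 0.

-1

PUSH -9 : -9
STORE 1 : (empty)
LOAD 1  : -9
DUP     : -9 -9
POP     : -9
LOAD 1  : -9 -9
DIV     : 1
LOAD 1  : 1 -9
POP     : 1
NEG     : -1
STORE 0 : (empty)
PUSH 9  : 9
PUSH -1 : 9 -1
LOAD 0  : 9 -1 -1
ROT     : -1 -1 9
PUSH 4  : -1 -1 9 4
SUB     : -1 -1 5
ROT     : -1 5 -1
EQ      : -1 0
OVER    : -1 0 -1
DIV     : -1 0
SWAP    : 0 -1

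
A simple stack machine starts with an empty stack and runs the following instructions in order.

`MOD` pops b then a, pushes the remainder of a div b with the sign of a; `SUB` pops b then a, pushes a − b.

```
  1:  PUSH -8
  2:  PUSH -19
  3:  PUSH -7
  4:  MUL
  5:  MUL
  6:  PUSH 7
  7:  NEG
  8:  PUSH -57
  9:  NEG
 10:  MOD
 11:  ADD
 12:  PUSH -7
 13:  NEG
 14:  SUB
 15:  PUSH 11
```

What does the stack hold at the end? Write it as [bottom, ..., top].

[-1078, 11]

PUSH -8  → [-8]
PUSH -19 → [-8, -19]
PUSH -7  → [-8, -19, -7]
MUL      → [-8, 133]
MUL      → [-1064]
PUSH 7   → [-1064, 7]
NEG      → [-1064, -7]
PUSH -57 → [-1064, -7, -57]
NEG      → [-1064, -7, 57]
MOD      → [-1064, -7]
ADD      → [-1071]
PUSH -7  → [-1071, -7]
NEG      → [-1071, 7]
SUB      → [-1078]
PUSH 11  → [-1078, 11]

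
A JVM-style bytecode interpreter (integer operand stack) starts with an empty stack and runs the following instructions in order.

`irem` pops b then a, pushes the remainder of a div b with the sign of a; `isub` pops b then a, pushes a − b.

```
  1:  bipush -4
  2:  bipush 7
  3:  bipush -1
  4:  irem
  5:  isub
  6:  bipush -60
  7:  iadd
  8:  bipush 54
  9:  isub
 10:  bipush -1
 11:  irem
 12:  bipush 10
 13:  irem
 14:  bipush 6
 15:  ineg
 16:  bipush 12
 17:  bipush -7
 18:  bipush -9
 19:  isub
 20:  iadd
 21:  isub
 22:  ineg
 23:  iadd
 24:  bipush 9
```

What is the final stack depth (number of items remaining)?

2

bipush -4   [-4]
bipush 7    [-4, 7]
bipush -1   [-4, 7, -1]
irem        [-4, 0]
isub        [-4]
bipush -60  [-4, -60]
iadd        [-64]
bipush 54   [-64, 54]
isub        [-118]
bipush -1   [-118, -1]
irem        [0]
bipush 10   [0, 10]
irem        [0]
bipush 6    [0, 6]
ineg        [0, -6]
bipush 12   [0, -6, 12]
bipush -7   [0, -6, 12, -7]
bipush -9   [0, -6, 12, -7, -9]
isub        [0, -6, 12, 2]
iadd        [0, -6, 14]
isub        [0, -20]
ineg        [0, 20]
iadd        [20]
bipush 9    [20, 9]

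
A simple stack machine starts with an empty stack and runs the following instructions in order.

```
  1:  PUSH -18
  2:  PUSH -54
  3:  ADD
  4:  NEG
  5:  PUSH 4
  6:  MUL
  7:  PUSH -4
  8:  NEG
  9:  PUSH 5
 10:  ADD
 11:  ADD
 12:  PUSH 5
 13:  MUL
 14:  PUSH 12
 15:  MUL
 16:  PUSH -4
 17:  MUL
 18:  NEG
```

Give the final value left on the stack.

PUSH -18  -18
PUSH -54  -18 -54
ADD       -72
NEG       72
PUSH 4    72 4
MUL       288
PUSH -4   288 -4
NEG       288 4
PUSH 5    288 4 5
ADD       288 9
ADD       297
PUSH 5    297 5
MUL       1485
PUSH 12   1485 12
MUL       17820
PUSH -4   17820 -4
MUL       -71280
NEG       71280

71280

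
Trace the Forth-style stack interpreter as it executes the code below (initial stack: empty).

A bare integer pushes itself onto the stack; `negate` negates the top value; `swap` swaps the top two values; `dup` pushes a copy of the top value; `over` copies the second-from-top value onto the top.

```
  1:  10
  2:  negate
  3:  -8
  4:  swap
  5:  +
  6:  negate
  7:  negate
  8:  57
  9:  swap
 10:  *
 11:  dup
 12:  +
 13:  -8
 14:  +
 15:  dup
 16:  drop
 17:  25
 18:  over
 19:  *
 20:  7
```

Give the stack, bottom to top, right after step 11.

[-1026, -1026]

10     → [10]
negate → [-10]
-8     → [-10, -8]
swap   → [-8, -10]
+      → [-18]
negate → [18]
negate → [-18]
57     → [-18, 57]
swap   → [57, -18]
*      → [-1026]
dup    → [-1026, -1026]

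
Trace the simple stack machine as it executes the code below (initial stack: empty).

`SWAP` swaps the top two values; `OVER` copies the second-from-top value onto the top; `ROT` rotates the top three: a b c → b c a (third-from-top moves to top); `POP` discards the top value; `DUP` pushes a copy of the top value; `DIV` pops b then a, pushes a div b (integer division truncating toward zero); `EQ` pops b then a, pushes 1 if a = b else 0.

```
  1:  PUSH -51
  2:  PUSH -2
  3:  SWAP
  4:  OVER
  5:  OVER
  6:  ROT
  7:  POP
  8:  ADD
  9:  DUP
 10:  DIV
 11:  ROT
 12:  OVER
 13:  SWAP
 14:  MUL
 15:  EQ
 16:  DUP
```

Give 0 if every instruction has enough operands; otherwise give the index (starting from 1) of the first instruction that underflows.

11

PUSH -51  -51
PUSH -2   -51 -2
SWAP      -2 -51
OVER      -2 -51 -2
OVER      -2 -51 -2 -51
ROT       -2 -2 -51 -51
POP       -2 -2 -51
ADD       -2 -53
DUP       -2 -53 -53
DIV       -2 1
ROT  — needs 3 operands, stack has 2 → underflow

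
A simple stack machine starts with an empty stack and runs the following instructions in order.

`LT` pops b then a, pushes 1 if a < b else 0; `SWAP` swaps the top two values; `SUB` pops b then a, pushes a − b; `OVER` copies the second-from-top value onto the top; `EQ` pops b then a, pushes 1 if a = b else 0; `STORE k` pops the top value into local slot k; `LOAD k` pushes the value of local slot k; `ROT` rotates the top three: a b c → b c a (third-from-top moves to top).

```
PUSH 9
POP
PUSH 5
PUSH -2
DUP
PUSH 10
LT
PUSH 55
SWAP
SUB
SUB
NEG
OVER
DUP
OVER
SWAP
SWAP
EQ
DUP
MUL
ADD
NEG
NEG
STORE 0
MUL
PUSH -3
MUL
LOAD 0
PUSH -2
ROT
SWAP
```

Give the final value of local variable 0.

6

PUSH 9  -> 9
POP     -> (empty)
PUSH 5  -> 5
PUSH -2 -> 5 -2
DUP     -> 5 -2 -2
PUSH 10 -> 5 -2 -2 10
LT      -> 5 -2 1
PUSH 55 -> 5 -2 1 55
SWAP    -> 5 -2 55 1
SUB     -> 5 -2 54
SUB     -> 5 -56
NEG     -> 5 56
OVER    -> 5 56 5
DUP     -> 5 56 5 5
OVER    -> 5 56 5 5 5
SWAP    -> 5 56 5 5 5
SWAP    -> 5 56 5 5 5
EQ      -> 5 56 5 1
DUP     -> 5 56 5 1 1
MUL     -> 5 56 5 1
ADD     -> 5 56 6
NEG     -> 5 56 -6
NEG     -> 5 56 6
STORE 0 -> 5 56
MUL     -> 280
PUSH -3 -> 280 -3
MUL     -> -840
LOAD 0  -> -840 6
PUSH -2 -> -840 6 -2
ROT     -> 6 -2 -840
SWAP    -> 6 -840 -2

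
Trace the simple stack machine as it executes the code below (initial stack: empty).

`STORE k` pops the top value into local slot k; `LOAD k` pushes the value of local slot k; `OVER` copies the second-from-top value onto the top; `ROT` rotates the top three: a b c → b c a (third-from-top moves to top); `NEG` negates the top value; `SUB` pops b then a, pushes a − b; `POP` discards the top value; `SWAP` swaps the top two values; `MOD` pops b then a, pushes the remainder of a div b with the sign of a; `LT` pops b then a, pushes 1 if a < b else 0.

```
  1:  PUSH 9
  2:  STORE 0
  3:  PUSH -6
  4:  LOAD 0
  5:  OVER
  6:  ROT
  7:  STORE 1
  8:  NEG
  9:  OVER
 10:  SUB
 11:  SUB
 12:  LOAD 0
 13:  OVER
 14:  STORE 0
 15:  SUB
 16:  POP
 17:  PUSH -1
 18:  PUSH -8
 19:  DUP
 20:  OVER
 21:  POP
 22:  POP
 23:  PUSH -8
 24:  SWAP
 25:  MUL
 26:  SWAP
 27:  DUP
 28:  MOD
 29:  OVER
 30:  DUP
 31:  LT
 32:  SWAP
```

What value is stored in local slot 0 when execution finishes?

12

PUSH 9  : [9]
STORE 0 : []
PUSH -6 : [-6]
LOAD 0  : [-6, 9]
OVER    : [-6, 9, -6]
ROT     : [9, -6, -6]
STORE 1 : [9, -6]
NEG     : [9, 6]
OVER    : [9, 6, 9]
SUB     : [9, -3]
SUB     : [12]
LOAD 0  : [12, 9]
OVER    : [12, 9, 12]
STORE 0 : [12, 9]
SUB     : [3]
POP     : []
PUSH -1 : [-1]
PUSH -8 : [-1, -8]
DUP     : [-1, -8, -8]
OVER    : [-1, -8, -8, -8]
POP     : [-1, -8, -8]
POP     : [-1, -8]
PUSH -8 : [-1, -8, -8]
SWAP    : [-1, -8, -8]
MUL     : [-1, 64]
SWAP    : [64, -1]
DUP     : [64, -1, -1]
MOD     : [64, 0]
OVER    : [64, 0, 64]
DUP     : [64, 0, 64, 64]
LT      : [64, 0, 0]
SWAP    : [64, 0, 0]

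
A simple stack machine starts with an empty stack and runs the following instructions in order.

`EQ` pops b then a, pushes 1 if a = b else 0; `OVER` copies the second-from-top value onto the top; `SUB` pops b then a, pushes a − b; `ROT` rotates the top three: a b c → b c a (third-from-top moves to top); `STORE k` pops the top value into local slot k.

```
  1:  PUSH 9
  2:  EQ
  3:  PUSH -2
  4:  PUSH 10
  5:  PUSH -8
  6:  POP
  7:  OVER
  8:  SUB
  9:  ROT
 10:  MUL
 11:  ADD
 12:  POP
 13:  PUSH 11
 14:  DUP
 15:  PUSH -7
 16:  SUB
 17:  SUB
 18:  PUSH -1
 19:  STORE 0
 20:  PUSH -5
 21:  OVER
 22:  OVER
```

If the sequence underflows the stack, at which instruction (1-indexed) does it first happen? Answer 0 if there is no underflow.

PUSH 9 : [9]
EQ  — needs 2 operands, stack has 1 → underflow

2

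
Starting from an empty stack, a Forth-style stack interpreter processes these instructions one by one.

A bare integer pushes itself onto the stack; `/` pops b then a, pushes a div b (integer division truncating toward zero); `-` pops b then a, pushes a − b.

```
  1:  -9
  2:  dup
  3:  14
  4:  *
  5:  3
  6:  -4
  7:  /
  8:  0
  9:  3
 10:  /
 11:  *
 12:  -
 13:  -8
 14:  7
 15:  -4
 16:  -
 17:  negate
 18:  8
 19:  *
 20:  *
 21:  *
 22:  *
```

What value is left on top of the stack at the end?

798336

-9     : -9
dup    : -9 -9
14     : -9 -9 14
*      : -9 -126
3      : -9 -126 3
-4     : -9 -126 3 -4
/      : -9 -126 0
0      : -9 -126 0 0
3      : -9 -126 0 0 3
/      : -9 -126 0 0
*      : -9 -126 0
-      : -9 -126
-8     : -9 -126 -8
7      : -9 -126 -8 7
-4     : -9 -126 -8 7 -4
-      : -9 -126 -8 11
negate : -9 -126 -8 -11
8      : -9 -126 -8 -11 8
*      : -9 -126 -8 -88
*      : -9 -126 704
*      : -9 -88704
*      : 798336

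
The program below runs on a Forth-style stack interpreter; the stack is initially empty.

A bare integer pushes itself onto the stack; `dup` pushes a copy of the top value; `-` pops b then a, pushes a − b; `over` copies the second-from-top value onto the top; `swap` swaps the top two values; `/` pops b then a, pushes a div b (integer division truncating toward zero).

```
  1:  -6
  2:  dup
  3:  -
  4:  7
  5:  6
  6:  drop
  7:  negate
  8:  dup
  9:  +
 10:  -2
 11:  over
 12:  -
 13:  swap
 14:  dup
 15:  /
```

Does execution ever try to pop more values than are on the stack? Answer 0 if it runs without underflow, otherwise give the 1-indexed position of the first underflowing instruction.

-6     -> [-6]
dup    -> [-6, -6]
-      -> [0]
7      -> [0, 7]
6      -> [0, 7, 6]
drop   -> [0, 7]
negate -> [0, -7]
dup    -> [0, -7, -7]
+      -> [0, -14]
-2     -> [0, -14, -2]
over   -> [0, -14, -2, -14]
-      -> [0, -14, 12]
swap   -> [0, 12, -14]
dup    -> [0, 12, -14, -14]
/      -> [0, 12, 1]

0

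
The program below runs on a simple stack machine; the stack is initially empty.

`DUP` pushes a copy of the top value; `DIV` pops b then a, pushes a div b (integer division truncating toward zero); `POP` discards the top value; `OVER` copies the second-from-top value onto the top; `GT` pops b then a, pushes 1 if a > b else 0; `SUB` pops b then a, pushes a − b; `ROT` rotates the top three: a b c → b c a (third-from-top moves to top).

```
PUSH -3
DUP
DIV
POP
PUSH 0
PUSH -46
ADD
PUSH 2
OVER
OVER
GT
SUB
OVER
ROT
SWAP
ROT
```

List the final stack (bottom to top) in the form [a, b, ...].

[-46, -46, 2]

PUSH -3   [-3]
DUP       [-3, -3]
DIV       [1]
POP       []
PUSH 0    [0]
PUSH -46  [0, -46]
ADD       [-46]
PUSH 2    [-46, 2]
OVER      [-46, 2, -46]
OVER      [-46, 2, -46, 2]
GT        [-46, 2, 0]
SUB       [-46, 2]
OVER      [-46, 2, -46]
ROT       [2, -46, -46]
SWAP      [2, -46, -46]
ROT       [-46, -46, 2]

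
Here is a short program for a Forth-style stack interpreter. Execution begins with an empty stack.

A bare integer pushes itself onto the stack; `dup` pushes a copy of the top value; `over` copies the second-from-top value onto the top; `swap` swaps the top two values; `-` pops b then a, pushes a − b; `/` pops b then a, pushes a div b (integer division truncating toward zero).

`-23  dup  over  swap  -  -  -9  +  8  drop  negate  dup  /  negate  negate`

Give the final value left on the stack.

1

-23    : -23
dup    : -23 -23
over   : -23 -23 -23
swap   : -23 -23 -23
-      : -23 0
-      : -23
-9     : -23 -9
+      : -32
8      : -32 8
drop   : -32
negate : 32
dup    : 32 32
/      : 1
negate : -1
negate : 1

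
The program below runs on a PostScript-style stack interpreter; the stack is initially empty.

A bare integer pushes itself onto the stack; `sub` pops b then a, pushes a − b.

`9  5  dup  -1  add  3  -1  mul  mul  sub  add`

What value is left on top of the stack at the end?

26

9   -> [9]
5   -> [9, 5]
dup -> [9, 5, 5]
-1  -> [9, 5, 5, -1]
add -> [9, 5, 4]
3   -> [9, 5, 4, 3]
-1  -> [9, 5, 4, 3, -1]
mul -> [9, 5, 4, -3]
mul -> [9, 5, -12]
sub -> [9, 17]
add -> [26]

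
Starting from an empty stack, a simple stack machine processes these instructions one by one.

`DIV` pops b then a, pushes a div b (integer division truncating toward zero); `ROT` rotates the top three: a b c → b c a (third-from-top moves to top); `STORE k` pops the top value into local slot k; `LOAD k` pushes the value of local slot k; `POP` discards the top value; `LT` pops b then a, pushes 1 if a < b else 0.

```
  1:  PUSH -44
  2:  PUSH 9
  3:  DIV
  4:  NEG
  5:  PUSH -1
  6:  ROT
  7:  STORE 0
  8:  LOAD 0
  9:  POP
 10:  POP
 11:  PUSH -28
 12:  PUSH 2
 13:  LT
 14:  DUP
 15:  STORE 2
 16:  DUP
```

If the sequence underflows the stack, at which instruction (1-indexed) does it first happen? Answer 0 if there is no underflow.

6

PUSH -44 -> [-44]
PUSH 9   -> [-44, 9]
DIV      -> [-4]
NEG      -> [4]
PUSH -1  -> [4, -1]
ROT  — needs 3 operands, stack has 2 → underflow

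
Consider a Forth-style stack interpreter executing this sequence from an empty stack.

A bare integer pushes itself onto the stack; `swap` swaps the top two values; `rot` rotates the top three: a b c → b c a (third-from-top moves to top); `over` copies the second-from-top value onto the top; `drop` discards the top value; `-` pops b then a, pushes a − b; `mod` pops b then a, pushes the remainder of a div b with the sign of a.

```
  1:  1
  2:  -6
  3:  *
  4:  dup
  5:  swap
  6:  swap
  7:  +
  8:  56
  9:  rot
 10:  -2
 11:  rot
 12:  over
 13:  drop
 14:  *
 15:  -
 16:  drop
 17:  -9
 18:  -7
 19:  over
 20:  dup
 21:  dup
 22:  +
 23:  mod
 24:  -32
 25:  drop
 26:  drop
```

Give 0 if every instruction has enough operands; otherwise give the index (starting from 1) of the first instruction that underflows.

1     1
-6    1 -6
*     -6
dup   -6 -6
swap  -6 -6
swap  -6 -6
+     -12
56    -12 56
rot  — needs 3 operands, stack has 2 → underflow

9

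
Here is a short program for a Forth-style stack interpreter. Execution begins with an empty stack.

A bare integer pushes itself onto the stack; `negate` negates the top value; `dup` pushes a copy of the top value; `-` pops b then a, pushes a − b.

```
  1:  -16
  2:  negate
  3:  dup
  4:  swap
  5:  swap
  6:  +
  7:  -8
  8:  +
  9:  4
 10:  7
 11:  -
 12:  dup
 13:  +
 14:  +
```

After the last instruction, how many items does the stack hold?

1

-16     -16
negate  16
dup     16 16
swap    16 16
swap    16 16
+       32
-8      32 -8
+       24
4       24 4
7       24 4 7
-       24 -3
dup     24 -3 -3
+       24 -6
+       18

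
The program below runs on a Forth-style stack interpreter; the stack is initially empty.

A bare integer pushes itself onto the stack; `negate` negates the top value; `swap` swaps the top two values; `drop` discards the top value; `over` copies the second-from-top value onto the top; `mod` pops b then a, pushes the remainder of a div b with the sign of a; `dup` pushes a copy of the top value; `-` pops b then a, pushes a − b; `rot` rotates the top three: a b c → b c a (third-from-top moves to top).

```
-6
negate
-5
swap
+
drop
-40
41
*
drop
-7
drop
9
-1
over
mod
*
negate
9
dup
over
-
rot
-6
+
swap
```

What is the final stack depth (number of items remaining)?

-6     → [-6]
negate → [6]
-5     → [6, -5]
swap   → [-5, 6]
+      → [1]
drop   → []
-40    → [-40]
41     → [-40, 41]
*      → [-1640]
drop   → []
-7     → [-7]
drop   → []
9      → [9]
-1     → [9, -1]
over   → [9, -1, 9]
mod    → [9, -1]
*      → [-9]
negate → [9]
9      → [9, 9]
dup    → [9, 9, 9]
over   → [9, 9, 9, 9]
-      → [9, 9, 0]
rot    → [9, 0, 9]
-6     → [9, 0, 9, -6]
+      → [9, 0, 3]
swap   → [9, 3, 0]

3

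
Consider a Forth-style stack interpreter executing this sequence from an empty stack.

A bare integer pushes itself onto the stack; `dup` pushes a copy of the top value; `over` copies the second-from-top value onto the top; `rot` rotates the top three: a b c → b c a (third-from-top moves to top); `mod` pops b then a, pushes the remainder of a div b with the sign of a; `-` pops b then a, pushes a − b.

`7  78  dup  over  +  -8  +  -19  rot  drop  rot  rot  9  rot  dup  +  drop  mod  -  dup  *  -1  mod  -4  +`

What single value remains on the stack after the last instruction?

-4

7    -> 7
78   -> 7 78
dup  -> 7 78 78
over -> 7 78 78 78
+    -> 7 78 156
-8   -> 7 78 156 -8
+    -> 7 78 148
-19  -> 7 78 148 -19
rot  -> 7 148 -19 78
drop -> 7 148 -19
rot  -> 148 -19 7
rot  -> -19 7 148
9    -> -19 7 148 9
rot  -> -19 148 9 7
dup  -> -19 148 9 7 7
+    -> -19 148 9 14
drop -> -19 148 9
mod  -> -19 4
-    -> -23
dup  -> -23 -23
*    -> 529
-1   -> 529 -1
mod  -> 0
-4   -> 0 -4
+    -> -4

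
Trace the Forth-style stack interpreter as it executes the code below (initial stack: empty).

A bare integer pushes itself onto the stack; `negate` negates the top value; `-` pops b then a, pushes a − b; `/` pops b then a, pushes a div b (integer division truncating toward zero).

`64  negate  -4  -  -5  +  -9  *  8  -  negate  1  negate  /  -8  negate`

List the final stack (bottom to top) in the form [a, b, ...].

64      [64]
negate  [-64]
-4      [-64, -4]
-       [-60]
-5      [-60, -5]
+       [-65]
-9      [-65, -9]
*       [585]
8       [585, 8]
-       [577]
negate  [-577]
1       [-577, 1]
negate  [-577, -1]
/       [577]
-8      [577, -8]
negate  [577, 8]

[577, 8]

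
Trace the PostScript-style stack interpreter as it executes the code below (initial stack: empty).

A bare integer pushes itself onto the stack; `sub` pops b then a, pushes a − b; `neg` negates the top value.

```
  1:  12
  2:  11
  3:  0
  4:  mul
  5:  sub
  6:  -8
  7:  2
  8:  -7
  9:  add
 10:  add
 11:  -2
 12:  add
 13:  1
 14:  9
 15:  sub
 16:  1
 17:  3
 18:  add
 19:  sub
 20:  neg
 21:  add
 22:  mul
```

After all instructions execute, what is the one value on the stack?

-36

12  -> 12
11  -> 12 11
0   -> 12 11 0
mul -> 12 0
sub -> 12
-8  -> 12 -8
2   -> 12 -8 2
-7  -> 12 -8 2 -7
add -> 12 -8 -5
add -> 12 -13
-2  -> 12 -13 -2
add -> 12 -15
1   -> 12 -15 1
9   -> 12 -15 1 9
sub -> 12 -15 -8
1   -> 12 -15 -8 1
3   -> 12 -15 -8 1 3
add -> 12 -15 -8 4
sub -> 12 -15 -12
neg -> 12 -15 12
add -> 12 -3
mul -> -36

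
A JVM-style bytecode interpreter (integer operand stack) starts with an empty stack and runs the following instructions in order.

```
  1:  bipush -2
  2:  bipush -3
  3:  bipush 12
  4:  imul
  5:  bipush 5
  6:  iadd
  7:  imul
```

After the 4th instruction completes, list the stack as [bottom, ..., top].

[-2, -36]

bipush -2 : [-2]
bipush -3 : [-2, -3]
bipush 12 : [-2, -3, 12]
imul      : [-2, -36]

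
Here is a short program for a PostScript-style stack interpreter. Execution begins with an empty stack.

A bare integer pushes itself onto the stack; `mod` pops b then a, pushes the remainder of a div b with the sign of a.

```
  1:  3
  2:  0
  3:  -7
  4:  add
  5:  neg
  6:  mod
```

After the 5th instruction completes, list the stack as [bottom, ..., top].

3    3
0    3 0
-7   3 0 -7
add  3 -7
neg  3 7

[3, 7]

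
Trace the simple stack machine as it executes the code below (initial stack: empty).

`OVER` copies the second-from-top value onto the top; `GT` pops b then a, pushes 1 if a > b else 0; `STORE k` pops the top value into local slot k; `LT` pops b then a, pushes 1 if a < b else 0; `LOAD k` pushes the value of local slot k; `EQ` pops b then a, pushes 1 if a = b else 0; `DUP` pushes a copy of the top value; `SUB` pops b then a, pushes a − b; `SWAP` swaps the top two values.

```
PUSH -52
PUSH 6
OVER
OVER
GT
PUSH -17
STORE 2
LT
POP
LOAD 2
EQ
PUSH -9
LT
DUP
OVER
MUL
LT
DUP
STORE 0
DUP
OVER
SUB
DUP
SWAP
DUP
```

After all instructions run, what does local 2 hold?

-17

PUSH -52 -> -52
PUSH 6   -> -52 6
OVER     -> -52 6 -52
OVER     -> -52 6 -52 6
GT       -> -52 6 0
PUSH -17 -> -52 6 0 -17
STORE 2  -> -52 6 0
LT       -> -52 0
POP      -> -52
LOAD 2   -> -52 -17
EQ       -> 0
PUSH -9  -> 0 -9
LT       -> 0
DUP      -> 0 0
OVER     -> 0 0 0
MUL      -> 0 0
LT       -> 0
DUP      -> 0 0
STORE 0  -> 0
DUP      -> 0 0
OVER     -> 0 0 0
SUB      -> 0 0
DUP      -> 0 0 0
SWAP     -> 0 0 0
DUP      -> 0 0 0 0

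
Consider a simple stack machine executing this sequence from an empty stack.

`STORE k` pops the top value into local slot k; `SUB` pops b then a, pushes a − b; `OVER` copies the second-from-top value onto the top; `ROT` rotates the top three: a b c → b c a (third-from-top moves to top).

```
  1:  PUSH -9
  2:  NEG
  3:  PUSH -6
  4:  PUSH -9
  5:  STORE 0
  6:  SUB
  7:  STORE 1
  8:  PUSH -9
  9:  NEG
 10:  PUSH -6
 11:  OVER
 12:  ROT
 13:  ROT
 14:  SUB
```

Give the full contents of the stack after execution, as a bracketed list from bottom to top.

PUSH -9 : [-9]
NEG     : [9]
PUSH -6 : [9, -6]
PUSH -9 : [9, -6, -9]
STORE 0 : [9, -6]
SUB     : [15]
STORE 1 : []
PUSH -9 : [-9]
NEG     : [9]
PUSH -6 : [9, -6]
OVER    : [9, -6, 9]
ROT     : [-6, 9, 9]
ROT     : [9, 9, -6]
SUB     : [9, 15]

[9, 15]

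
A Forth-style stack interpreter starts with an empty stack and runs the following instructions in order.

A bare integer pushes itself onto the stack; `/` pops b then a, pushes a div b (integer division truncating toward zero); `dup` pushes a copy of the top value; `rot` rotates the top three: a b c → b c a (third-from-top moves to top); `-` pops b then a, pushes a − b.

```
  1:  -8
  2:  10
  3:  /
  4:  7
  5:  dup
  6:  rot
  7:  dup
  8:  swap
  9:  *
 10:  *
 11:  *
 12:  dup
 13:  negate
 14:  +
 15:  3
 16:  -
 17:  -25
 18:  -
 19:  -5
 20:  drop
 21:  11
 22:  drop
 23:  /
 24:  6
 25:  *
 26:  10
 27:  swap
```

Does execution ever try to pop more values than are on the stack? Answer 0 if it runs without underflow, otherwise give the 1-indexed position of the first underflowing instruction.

23

-8     : [-8]
10     : [-8, 10]
/      : [0]
7      : [0, 7]
dup    : [0, 7, 7]
rot    : [7, 7, 0]
dup    : [7, 7, 0, 0]
swap   : [7, 7, 0, 0]
*      : [7, 7, 0]
*      : [7, 0]
*      : [0]
dup    : [0, 0]
negate : [0, 0]
+      : [0]
3      : [0, 3]
-      : [-3]
-25    : [-3, -25]
-      : [22]
-5     : [22, -5]
drop   : [22]
11     : [22, 11]
drop   : [22]
/  — needs 2 operands, stack has 1 → underflow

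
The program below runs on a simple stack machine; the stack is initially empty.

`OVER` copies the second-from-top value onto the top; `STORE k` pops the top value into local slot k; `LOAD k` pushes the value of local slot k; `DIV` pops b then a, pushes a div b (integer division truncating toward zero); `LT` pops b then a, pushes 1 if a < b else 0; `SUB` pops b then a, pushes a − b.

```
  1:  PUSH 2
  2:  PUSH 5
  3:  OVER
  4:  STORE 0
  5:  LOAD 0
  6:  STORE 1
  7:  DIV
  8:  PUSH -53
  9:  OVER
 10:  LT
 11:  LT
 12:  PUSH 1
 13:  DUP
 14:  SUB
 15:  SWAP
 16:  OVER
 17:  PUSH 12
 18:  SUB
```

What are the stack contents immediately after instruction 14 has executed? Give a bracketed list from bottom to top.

PUSH 2   → 2
PUSH 5   → 2 5
OVER     → 2 5 2
STORE 0  → 2 5
LOAD 0   → 2 5 2
STORE 1  → 2 5
DIV      → 0
PUSH -53 → 0 -53
OVER     → 0 -53 0
LT       → 0 1
LT       → 1
PUSH 1   → 1 1
DUP      → 1 1 1
SUB      → 1 0

[1, 0]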